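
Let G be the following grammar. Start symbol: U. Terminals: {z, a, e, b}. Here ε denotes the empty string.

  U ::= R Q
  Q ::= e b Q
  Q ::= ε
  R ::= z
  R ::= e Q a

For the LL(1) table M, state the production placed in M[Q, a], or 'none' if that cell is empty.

FIRST(Q) = {ε, e}
FIRST(R) = {e, z}
FIRST(U) = {e, z}  (via R Q)
FOLLOW(U) includes $ since U is the start symbol.
FOLLOW(U): U appears on no right-hand side. Thus FOLLOW(U) = {$}.
FOLLOW(Q): in U::=R Q, the suffix after Q is empty, so FOLLOW(Q) ⊇ FOLLOW(U) = {$}; in Q::=e b Q, the suffix after Q is empty (adds nothing new); in R::=e Q a, Q is followed by a with FIRST {a}. Thus FOLLOW(Q) = {$, a}.
For Q ::= e b Q: FIRST(e b Q) = {e}, so it goes in M[Q, t] for t ∈ {e}.
For Q ::= ε: FIRST(ε) = {ε}, so it goes in M[Q, t] for t ∈ {}; since ε ∈ FIRST, also for every t ∈ FOLLOW(Q) = {$, a}.

Q ::= ε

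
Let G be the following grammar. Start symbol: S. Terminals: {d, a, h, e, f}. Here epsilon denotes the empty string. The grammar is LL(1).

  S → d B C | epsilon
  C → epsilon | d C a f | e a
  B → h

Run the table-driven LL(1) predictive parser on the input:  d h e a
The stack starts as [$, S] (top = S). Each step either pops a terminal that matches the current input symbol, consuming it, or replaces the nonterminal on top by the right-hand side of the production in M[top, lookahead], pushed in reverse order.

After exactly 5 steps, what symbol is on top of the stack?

e

step 1: stack=$ S  input=d h e a $  — expand S → d B C
step 2: stack=$ C B d  input=d h e a $  — match d
step 3: stack=$ C B  input=h e a $  — expand B → h
step 4: stack=$ C h  input=h e a $  — match h
step 5: stack=$ C  input=e a $  — expand C → e a
Stack after step 5: $ a e (top = e).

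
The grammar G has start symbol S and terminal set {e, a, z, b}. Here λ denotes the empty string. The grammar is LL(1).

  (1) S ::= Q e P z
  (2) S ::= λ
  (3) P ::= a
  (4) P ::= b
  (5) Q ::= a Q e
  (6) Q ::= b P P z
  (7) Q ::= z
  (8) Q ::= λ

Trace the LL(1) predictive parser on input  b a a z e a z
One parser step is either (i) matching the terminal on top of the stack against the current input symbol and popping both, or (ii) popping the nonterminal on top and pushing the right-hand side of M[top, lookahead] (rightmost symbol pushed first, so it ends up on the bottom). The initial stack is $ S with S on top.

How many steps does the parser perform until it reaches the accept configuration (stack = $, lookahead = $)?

step 1: stack=$ S  input=b a a z e a z $  — expand S ::= Q e P z
step 2: stack=$ z P e Q  input=b a a z e a z $  — expand Q ::= b P P z
step 3: stack=$ z P e z P P b  input=b a a z e a z $  — match b
step 4: stack=$ z P e z P P  input=a a z e a z $  — expand P ::= a
step 5: stack=$ z P e z P a  input=a a z e a z $  — match a
step 6: stack=$ z P e z P  input=a z e a z $  — expand P ::= a
step 7: stack=$ z P e z a  input=a z e a z $  — match a
step 8: stack=$ z P e z  input=z e a z $  — match z
step 9: stack=$ z P e  input=e a z $  — match e
step 10: stack=$ z P  input=a z $  — expand P ::= a
step 11: stack=$ z a  input=a z $  — match a
step 12: stack=$ z  input=z $  — match z
Accept reached after 12 steps.

12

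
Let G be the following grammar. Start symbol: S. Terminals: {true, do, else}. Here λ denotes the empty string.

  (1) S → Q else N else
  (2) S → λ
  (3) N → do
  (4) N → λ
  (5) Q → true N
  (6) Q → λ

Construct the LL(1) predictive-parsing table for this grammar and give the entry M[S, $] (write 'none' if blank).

S → λ

FIRST(N) = {λ, do}
FIRST(Q) = {λ, true}
FIRST(S) = {λ, else, true}  (via Q else N else)
FOLLOW(S) includes $ since S is the start symbol.
FOLLOW(S): S appears on no right-hand side. Thus FOLLOW(S) = {$}.
For S → Q else N else: FIRST(Q else N else) = {else, true}, so it goes in M[S, t] for t ∈ {else, true}.
For S → λ: FIRST(λ) = {λ}, so it goes in M[S, t] for t ∈ {}; since λ ∈ FIRST, also for every t ∈ FOLLOW(S) = {$}.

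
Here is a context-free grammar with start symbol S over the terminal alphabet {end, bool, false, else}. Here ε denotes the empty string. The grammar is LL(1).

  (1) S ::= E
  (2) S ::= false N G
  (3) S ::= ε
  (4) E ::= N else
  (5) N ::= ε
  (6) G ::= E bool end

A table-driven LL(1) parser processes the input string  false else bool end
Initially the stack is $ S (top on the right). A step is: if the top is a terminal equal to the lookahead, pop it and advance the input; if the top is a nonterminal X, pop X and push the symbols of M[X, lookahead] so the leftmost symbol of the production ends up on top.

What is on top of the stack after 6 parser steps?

else

     Stack              Input                  Action
  1  $ S                false else bool end $  expand S ::= false N G
  2  $ G N false        false else bool end $  match false
  3  $ G N              else bool end $        expand N ::= ε
  4  $ G                else bool end $        expand G ::= E bool end
  5  $ end bool E       else bool end $        expand E ::= N else
  6  $ end bool else N  else bool end $        expand N ::= ε
Stack after step 6: $ end bool else (top = else).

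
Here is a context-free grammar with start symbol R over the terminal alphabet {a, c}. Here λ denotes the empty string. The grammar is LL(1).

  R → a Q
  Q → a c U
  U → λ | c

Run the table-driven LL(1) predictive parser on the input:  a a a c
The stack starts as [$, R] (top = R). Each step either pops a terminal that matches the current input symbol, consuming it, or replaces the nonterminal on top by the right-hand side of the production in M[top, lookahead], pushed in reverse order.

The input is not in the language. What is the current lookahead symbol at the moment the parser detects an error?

a

     Stack    Input      Action
  1  $ R      a a a c $  expand R → a Q
  2  $ Q a    a a a c $  match a
  3  $ Q      a a c $    expand Q → a c U
  4  $ U c a  a a c $    match a
  5  $ U c    a c $      error: top is terminal c but lookahead is a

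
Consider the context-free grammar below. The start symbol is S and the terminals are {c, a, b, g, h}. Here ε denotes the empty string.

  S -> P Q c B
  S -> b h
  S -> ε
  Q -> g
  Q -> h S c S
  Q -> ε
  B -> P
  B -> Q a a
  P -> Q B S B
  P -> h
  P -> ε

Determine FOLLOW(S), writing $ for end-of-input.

FIRST(Q) = {ε, g, h}
FIRST(S) = {ε, a, b, c, g, h}  (via P Q c B)
FIRST(B) = {ε, a, b, c, g, h}  (via P, Q a a)
FIRST(P) = {ε, a, b, c, g, h}  (via Q B S B)
FOLLOW(S) includes $ since S is the start symbol.
FOLLOW(S): in Q->h S c S (occurrence 1), S is followed by c S with FIRST {c}; in Q->h S c S (occurrence 2), the suffix after S is empty, so FOLLOW(S) ⊇ FOLLOW(Q) = {$, a, b, c, g, h}; in P->Q B S B, S is followed by B with FIRST {ε, a, b, c, g, h}; in P->Q B S B, the suffix after S is nullable, so FOLLOW(S) ⊇ FOLLOW(P) = {$, a, b, c, g, h}. Thus FOLLOW(S) = {$, a, b, c, g, h}.
FOLLOW(Q): in S->P Q c B, Q is followed by c B with FIRST {c}; in B->Q a a, Q is followed by a a with FIRST {a}; in P->Q B S B, Q is followed by B S B with FIRST {ε, a, b, c, g, h}; in P->Q B S B, the suffix after Q is nullable, so FOLLOW(Q) ⊇ FOLLOW(P) = {$, a, b, c, g, h}. Thus FOLLOW(Q) = {$, a, b, c, g, h}.
FOLLOW(B): in S->P Q c B, the suffix after B is empty, so FOLLOW(B) ⊇ FOLLOW(S) = {$, a, b, c, g, h}; in P->Q B S B (occurrence 1), B is followed by S B with FIRST {ε, a, b, c, g, h}; in P->Q B S B (occurrence 1), the suffix after B is nullable, so FOLLOW(B) ⊇ FOLLOW(P) = {$, a, b, c, g, h}; in P->Q B S B (occurrence 2), the suffix after B is empty, so FOLLOW(B) ⊇ FOLLOW(P) = {$, a, b, c, g, h}. Thus FOLLOW(B) = {$, a, b, c, g, h}.
FOLLOW(P): in S->P Q c B, P is followed by Q c B with FIRST {c, g, h}; in B->P, the suffix after P is empty, so FOLLOW(P) ⊇ FOLLOW(B) = {$, a, b, c, g, h}. Thus FOLLOW(P) = {$, a, b, c, g, h}.

{$, a, b, c, g, h}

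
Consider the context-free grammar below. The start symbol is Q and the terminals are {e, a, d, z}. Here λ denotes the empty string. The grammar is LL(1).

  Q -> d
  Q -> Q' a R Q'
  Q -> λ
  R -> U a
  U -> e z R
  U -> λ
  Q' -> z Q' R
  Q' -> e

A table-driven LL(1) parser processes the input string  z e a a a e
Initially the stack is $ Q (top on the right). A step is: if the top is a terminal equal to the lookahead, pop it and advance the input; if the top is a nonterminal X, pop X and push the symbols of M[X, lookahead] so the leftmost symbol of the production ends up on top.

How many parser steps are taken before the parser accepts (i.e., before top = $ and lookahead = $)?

step 1: stack=$ Q  input=z e a a a e $  — expand Q -> Q' a R Q'
step 2: stack=$ Q' R a Q'  input=z e a a a e $  — expand Q' -> z Q' R
step 3: stack=$ Q' R a R Q' z  input=z e a a a e $  — match z
step 4: stack=$ Q' R a R Q'  input=e a a a e $  — expand Q' -> e
step 5: stack=$ Q' R a R e  input=e a a a e $  — match e
step 6: stack=$ Q' R a R  input=a a a e $  — expand R -> U a
step 7: stack=$ Q' R a a U  input=a a a e $  — expand U -> λ
step 8: stack=$ Q' R a a  input=a a a e $  — match a
step 9: stack=$ Q' R a  input=a a e $  — match a
step 10: stack=$ Q' R  input=a e $  — expand R -> U a
step 11: stack=$ Q' a U  input=a e $  — expand U -> λ
step 12: stack=$ Q' a  input=a e $  — match a
step 13: stack=$ Q'  input=e $  — expand Q' -> e
step 14: stack=$ e  input=e $  — match e
Accept reached after 14 steps.

14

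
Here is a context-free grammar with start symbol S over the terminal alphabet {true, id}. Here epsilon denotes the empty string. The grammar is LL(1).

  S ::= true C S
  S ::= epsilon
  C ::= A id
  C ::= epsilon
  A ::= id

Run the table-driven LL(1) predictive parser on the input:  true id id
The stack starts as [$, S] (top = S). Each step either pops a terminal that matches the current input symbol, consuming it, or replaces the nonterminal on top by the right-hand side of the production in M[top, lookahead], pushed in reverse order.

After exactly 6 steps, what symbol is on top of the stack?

S

step 1: stack=$ S  input=true id id $  — expand S ::= true C S
step 2: stack=$ S C true  input=true id id $  — match true
step 3: stack=$ S C  input=id id $  — expand C ::= A id
step 4: stack=$ S id A  input=id id $  — expand A ::= id
step 5: stack=$ S id id  input=id id $  — match id
step 6: stack=$ S id  input=id $  — match id
Stack after step 6: $ S (top = S).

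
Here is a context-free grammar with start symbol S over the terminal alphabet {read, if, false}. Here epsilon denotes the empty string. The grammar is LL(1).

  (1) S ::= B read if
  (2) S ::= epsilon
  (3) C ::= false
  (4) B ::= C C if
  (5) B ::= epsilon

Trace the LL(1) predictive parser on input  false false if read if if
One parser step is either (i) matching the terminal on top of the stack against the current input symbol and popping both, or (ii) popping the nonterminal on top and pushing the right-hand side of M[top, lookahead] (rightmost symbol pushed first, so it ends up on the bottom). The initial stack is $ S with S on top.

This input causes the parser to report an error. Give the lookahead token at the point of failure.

      Stack                 Input                        Action
   1  $ S                   false false if read if if $  expand S ::= B read if
   2  $ if read B           false false if read if if $  expand B ::= C C if
   3  $ if read if C C      false false if read if if $  expand C ::= false
   4  $ if read if C false  false false if read if if $  match false
   5  $ if read if C        false if read if if $        expand C ::= false
   6  $ if read if false    false if read if if $        match false
   7  $ if read if          if read if if $              match if
   8  $ if read             read if if $                 match read
   9  $ if                  if if $                      match if
  10  $                     if $                         error: stack empty but input remains

if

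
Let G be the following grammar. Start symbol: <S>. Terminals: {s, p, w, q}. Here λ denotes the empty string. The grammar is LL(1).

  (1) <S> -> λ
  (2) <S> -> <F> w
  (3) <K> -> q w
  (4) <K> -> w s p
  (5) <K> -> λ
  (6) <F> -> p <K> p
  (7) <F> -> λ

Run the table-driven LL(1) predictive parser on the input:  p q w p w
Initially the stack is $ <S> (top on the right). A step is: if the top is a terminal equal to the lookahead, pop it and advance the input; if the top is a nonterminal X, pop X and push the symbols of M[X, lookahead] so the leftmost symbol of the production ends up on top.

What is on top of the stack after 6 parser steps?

step 1: stack=$ <S>  input=p q w p w $  — expand <S> -> <F> w
step 2: stack=$ w <F>  input=p q w p w $  — expand <F> -> p <K> p
step 3: stack=$ w p <K> p  input=p q w p w $  — match p
step 4: stack=$ w p <K>  input=q w p w $  — expand <K> -> q w
step 5: stack=$ w p w q  input=q w p w $  — match q
step 6: stack=$ w p w  input=w p w $  — match w
Stack after step 6: $ w p (top = p).

p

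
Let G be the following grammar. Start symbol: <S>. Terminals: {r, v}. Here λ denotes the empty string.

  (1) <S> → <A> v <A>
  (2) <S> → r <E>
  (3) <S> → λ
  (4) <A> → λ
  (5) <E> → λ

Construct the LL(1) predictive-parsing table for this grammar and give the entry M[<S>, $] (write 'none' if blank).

FIRST(<A>): from <A>→λ we get {λ}. So FIRST(<A>) = {λ}.
FIRST(<E>): from <E>→λ we get {λ}. So FIRST(<E>) = {λ}.
FIRST(<S>): from <S>→<A> v <A> we get {v}; from <S>→r <E> we get {r}; from <S>→λ we get {λ}. So FIRST(<S>) = {λ, r, v}.
FOLLOW(<S>) includes $ since <S> is the start symbol.
FOLLOW(<S>): <S> appears on no right-hand side. Thus FOLLOW(<S>) = {$}.
For <S> → <A> v <A>: FIRST(<A> v <A>) = {v}, so it goes in M[<S>, t] for t ∈ {v}.
For <S> → r <E>: FIRST(r <E>) = {r}, so it goes in M[<S>, t] for t ∈ {r}.
For <S> → λ: FIRST(λ) = {λ}, so it goes in M[<S>, t] for t ∈ {}; since λ ∈ FIRST, also for every t ∈ FOLLOW(<S>) = {$}.

<S> → λ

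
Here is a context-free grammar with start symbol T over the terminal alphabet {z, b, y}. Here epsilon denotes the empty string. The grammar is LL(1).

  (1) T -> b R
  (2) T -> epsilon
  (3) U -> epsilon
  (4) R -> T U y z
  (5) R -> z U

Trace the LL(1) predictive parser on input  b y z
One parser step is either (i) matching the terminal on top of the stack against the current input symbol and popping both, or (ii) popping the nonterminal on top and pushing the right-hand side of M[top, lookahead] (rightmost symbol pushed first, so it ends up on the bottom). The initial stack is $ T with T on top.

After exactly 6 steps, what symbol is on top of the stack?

step 1: stack=$ T  input=b y z $  — expand T -> b R
step 2: stack=$ R b  input=b y z $  — match b
step 3: stack=$ R  input=y z $  — expand R -> T U y z
step 4: stack=$ z y U T  input=y z $  — expand T -> epsilon
step 5: stack=$ z y U  input=y z $  — expand U -> epsilon
step 6: stack=$ z y  input=y z $  — match y
Stack after step 6: $ z (top = z).

z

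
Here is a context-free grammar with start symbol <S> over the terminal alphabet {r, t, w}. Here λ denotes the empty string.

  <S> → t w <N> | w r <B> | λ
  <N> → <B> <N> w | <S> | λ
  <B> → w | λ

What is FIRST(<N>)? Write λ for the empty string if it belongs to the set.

FIRST(<S>) = {λ, t, w}
FIRST(<B>) = {λ, w}
FIRST(<N>) = {λ, t, w}  (via <B> <N> w, <S>)

{λ, t, w}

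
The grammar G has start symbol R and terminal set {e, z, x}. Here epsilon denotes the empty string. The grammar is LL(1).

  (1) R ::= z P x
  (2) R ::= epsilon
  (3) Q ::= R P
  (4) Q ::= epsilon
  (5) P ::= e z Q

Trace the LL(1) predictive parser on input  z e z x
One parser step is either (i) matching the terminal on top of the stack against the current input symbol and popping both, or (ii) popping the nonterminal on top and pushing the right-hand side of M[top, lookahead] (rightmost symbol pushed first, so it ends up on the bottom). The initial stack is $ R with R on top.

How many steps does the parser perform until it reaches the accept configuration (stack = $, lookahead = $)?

7

     Stack      Input      Action
  1  $ R        z e z x $  expand R ::= z P x
  2  $ x P z    z e z x $  match z
  3  $ x P      e z x $    expand P ::= e z Q
  4  $ x Q z e  e z x $    match e
  5  $ x Q z    z x $      match z
  6  $ x Q      x $        expand Q ::= epsilon
  7  $ x        x $        match x
Accept reached after 7 steps.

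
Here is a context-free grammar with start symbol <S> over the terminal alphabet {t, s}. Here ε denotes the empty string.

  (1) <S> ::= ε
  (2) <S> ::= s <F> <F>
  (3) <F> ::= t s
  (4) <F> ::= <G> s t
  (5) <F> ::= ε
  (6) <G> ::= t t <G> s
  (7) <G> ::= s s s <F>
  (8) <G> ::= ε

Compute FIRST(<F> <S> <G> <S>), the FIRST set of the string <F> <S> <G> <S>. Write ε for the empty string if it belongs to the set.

{ε, s, t}

FIRST(<S>) = {ε, s}
FIRST(<G>) = {ε, s, t}
FIRST(<F>) = {ε, s, t}  (via <G> s t)
FIRST(<F> <S> <G> <S>): take FIRST of each symbol in turn, carrying on past any symbol whose FIRST contains ε; result {ε, s, t}.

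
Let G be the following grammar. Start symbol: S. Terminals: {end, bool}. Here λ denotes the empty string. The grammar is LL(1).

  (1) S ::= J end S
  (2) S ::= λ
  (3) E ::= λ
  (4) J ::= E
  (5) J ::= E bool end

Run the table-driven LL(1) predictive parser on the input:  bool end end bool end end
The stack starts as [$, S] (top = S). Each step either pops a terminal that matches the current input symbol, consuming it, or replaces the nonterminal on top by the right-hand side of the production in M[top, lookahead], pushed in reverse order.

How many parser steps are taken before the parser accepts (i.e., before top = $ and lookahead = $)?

13

step 1: stack=$ S  input=bool end end bool end end $  — expand S ::= J end S
step 2: stack=$ S end J  input=bool end end bool end end $  — expand J ::= E bool end
step 3: stack=$ S end end bool E  input=bool end end bool end end $  — expand E ::= λ
step 4: stack=$ S end end bool  input=bool end end bool end end $  — match bool
step 5: stack=$ S end end  input=end end bool end end $  — match end
step 6: stack=$ S end  input=end bool end end $  — match end
step 7: stack=$ S  input=bool end end $  — expand S ::= J end S
step 8: stack=$ S end J  input=bool end end $  — expand J ::= E bool end
step 9: stack=$ S end end bool E  input=bool end end $  — expand E ::= λ
step 10: stack=$ S end end bool  input=bool end end $  — match bool
step 11: stack=$ S end end  input=end end $  — match end
step 12: stack=$ S end  input=end $  — match end
step 13: stack=$ S  input=$  — expand S ::= λ
Accept reached after 13 steps.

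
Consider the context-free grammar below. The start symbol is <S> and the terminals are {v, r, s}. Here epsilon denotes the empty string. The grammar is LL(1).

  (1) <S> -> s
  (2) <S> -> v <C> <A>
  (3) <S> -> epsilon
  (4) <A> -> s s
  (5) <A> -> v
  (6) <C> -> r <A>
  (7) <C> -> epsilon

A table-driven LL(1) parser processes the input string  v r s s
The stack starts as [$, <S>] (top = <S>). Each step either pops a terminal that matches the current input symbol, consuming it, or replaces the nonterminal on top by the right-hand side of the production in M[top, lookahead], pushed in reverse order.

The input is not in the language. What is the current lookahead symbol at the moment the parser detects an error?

     Stack        Input      Action
  1  $ <S>        v r s s $  expand <S> -> v <C> <A>
  2  $ <A> <C> v  v r s s $  match v
  3  $ <A> <C>    r s s $    expand <C> -> r <A>
  4  $ <A> <A> r  r s s $    match r
  5  $ <A> <A>    s s $      expand <A> -> s s
  6  $ <A> s s    s s $      match s
  7  $ <A> s      s $        match s
  8  $ <A>        $          error: M[<A>, $] is empty

$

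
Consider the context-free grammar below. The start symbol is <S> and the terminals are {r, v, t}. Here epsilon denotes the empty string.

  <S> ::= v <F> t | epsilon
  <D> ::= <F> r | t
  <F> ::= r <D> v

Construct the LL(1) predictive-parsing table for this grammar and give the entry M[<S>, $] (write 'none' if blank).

FIRST(<S>) = {epsilon, v}
FIRST(<F>) = {r}
FIRST(<D>) = {r, t}  (via <F> r)
FOLLOW(<S>) includes $ since <S> is the start symbol.
FOLLOW(<S>): <S> appears on no right-hand side. Thus FOLLOW(<S>) = {$}.
For <S> ::= v <F> t: FIRST(v <F> t) = {v}, so it goes in M[<S>, t] for t ∈ {v}.
For <S> ::= epsilon: FIRST(epsilon) = {epsilon}, so it goes in M[<S>, t] for t ∈ {}; since epsilon ∈ FIRST, also for every t ∈ FOLLOW(<S>) = {$}.

<S> ::= epsilon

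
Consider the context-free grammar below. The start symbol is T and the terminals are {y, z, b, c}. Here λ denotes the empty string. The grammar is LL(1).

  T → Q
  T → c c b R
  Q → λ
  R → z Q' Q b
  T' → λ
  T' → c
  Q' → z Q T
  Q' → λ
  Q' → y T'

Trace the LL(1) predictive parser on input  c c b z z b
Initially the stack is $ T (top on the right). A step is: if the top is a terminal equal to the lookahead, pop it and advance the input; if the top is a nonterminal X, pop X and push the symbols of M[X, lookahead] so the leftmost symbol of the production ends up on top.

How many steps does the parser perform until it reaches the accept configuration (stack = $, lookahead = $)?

step 1: stack=$ T  input=c c b z z b $  — expand T → c c b R
step 2: stack=$ R b c c  input=c c b z z b $  — match c
step 3: stack=$ R b c  input=c b z z b $  — match c
step 4: stack=$ R b  input=b z z b $  — match b
step 5: stack=$ R  input=z z b $  — expand R → z Q' Q b
step 6: stack=$ b Q Q' z  input=z z b $  — match z
step 7: stack=$ b Q Q'  input=z b $  — expand Q' → z Q T
step 8: stack=$ b Q T Q z  input=z b $  — match z
step 9: stack=$ b Q T Q  input=b $  — expand Q → λ
step 10: stack=$ b Q T  input=b $  — expand T → Q
step 11: stack=$ b Q Q  input=b $  — expand Q → λ
step 12: stack=$ b Q  input=b $  — expand Q → λ
step 13: stack=$ b  input=b $  — match b
Accept reached after 13 steps.

13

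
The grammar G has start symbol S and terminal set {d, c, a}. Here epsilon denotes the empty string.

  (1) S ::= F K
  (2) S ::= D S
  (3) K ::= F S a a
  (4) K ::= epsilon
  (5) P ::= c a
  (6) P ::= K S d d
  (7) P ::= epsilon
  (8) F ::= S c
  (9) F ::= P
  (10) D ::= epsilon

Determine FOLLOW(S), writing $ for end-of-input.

{$, a, c, d}

FIRST(D) = {epsilon}
FIRST(S) = {epsilon, a, c, d}  (via F K, D S)
FIRST(K) = {epsilon, a, c, d}  (via F S a a)
FIRST(P) = {epsilon, a, c, d}  (via K S d d)
FIRST(F) = {epsilon, a, c, d}  (via S c, P)
FOLLOW(S) includes $ since S is the start symbol.
FOLLOW(S): in S::=D S, the suffix after S is empty (adds nothing new); in K::=F S a a, S is followed by a a with FIRST {a}; in P::=K S d d, S is followed by d d with FIRST {d}; in F::=S c, S is followed by c with FIRST {c}. Thus FOLLOW(S) = {$, a, c, d}.
FOLLOW(K): in S::=F K, the suffix after K is empty, so FOLLOW(K) ⊇ FOLLOW(S) = {$, a, c, d}; in P::=K S d d, K is followed by S d d with FIRST {a, c, d}. Thus FOLLOW(K) = {$, a, c, d}.
FOLLOW(F): in S::=F K, F is followed by K with FIRST {epsilon, a, c, d}; in S::=F K, the suffix after F is nullable, so FOLLOW(F) ⊇ FOLLOW(S) = {$, a, c, d}; in K::=F S a a, F is followed by S a a with FIRST {a, c, d}. Thus FOLLOW(F) = {$, a, c, d}.
FOLLOW(P): in F::=P, the suffix after P is empty, so FOLLOW(P) ⊇ FOLLOW(F) = {$, a, c, d}. Thus FOLLOW(P) = {$, a, c, d}.
FOLLOW(D): in S::=D S, D is followed by S with FIRST {epsilon, a, c, d}; in S::=D S, the suffix after D is nullable, so FOLLOW(D) ⊇ FOLLOW(S) = {$, a, c, d}. Thus FOLLOW(D) = {$, a, c, d}.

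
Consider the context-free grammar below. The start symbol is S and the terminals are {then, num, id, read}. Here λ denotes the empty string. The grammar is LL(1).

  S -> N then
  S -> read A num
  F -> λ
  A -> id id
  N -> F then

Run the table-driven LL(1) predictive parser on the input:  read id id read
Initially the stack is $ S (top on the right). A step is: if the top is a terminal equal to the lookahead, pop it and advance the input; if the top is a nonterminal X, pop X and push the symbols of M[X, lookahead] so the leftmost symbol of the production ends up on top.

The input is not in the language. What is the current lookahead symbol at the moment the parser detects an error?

read

step 1: stack=$ S  input=read id id read $  — expand S -> read A num
step 2: stack=$ num A read  input=read id id read $  — match read
step 3: stack=$ num A  input=id id read $  — expand A -> id id
step 4: stack=$ num id id  input=id id read $  — match id
step 5: stack=$ num id  input=id read $  — match id
step 6: stack=$ num  input=read $  — error: top is terminal num but lookahead is read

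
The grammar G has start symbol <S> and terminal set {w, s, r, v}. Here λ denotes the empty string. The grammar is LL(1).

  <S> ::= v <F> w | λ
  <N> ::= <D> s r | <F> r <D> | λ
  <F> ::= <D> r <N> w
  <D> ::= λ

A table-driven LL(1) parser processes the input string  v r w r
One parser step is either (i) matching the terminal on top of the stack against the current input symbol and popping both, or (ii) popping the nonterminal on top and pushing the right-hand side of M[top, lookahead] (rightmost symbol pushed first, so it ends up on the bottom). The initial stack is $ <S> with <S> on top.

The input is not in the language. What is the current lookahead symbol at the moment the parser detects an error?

     Stack            Input      Action
  1  $ <S>            v r w r $  expand <S> ::= v <F> w
  2  $ w <F> v        v r w r $  match v
  3  $ w <F>          r w r $    expand <F> ::= <D> r <N> w
  4  $ w w <N> r <D>  r w r $    expand <D> ::= λ
  5  $ w w <N> r      r w r $    match r
  6  $ w w <N>        w r $      expand <N> ::= λ
  7  $ w w            w r $      match w
  8  $ w              r $        error: top is terminal w but lookahead is r

r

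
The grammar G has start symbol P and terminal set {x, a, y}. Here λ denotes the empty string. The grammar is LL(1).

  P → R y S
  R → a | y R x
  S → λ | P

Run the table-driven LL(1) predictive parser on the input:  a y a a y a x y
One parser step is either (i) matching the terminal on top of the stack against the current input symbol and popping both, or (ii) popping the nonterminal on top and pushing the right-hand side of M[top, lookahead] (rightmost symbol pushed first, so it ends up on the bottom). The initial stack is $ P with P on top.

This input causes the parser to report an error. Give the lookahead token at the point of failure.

a

step 1: stack=$ P  input=a y a a y a x y $  — expand P → R y S
step 2: stack=$ S y R  input=a y a a y a x y $  — expand R → a
step 3: stack=$ S y a  input=a y a a y a x y $  — match a
step 4: stack=$ S y  input=y a a y a x y $  — match y
step 5: stack=$ S  input=a a y a x y $  — expand S → P
step 6: stack=$ P  input=a a y a x y $  — expand P → R y S
step 7: stack=$ S y R  input=a a y a x y $  — expand R → a
step 8: stack=$ S y a  input=a a y a x y $  — match a
step 9: stack=$ S y  input=a y a x y $  — error: top is terminal y but lookahead is a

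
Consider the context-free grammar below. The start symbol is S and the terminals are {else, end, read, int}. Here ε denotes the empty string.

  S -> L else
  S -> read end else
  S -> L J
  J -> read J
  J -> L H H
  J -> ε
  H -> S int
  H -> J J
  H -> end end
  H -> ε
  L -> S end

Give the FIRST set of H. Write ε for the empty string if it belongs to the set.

FIRST(S): from S->L else we get {read}; from S->read end else we get {read}; from S->L J we get {read}. So FIRST(S) = {read}.
FIRST(L): from L->S end we get {read}. So FIRST(L) = {read}.
FIRST(J): from J->read J we get {read}; from J->L H H we get {read}; from J->ε we get {ε}. So FIRST(J) = {ε, read}.
FIRST(H): from H->S int we get {read}; from H->J J we get {ε, read}; from H->end end we get {end}; from H->ε we get {ε}. So FIRST(H) = {ε, end, read}.

{ε, end, read}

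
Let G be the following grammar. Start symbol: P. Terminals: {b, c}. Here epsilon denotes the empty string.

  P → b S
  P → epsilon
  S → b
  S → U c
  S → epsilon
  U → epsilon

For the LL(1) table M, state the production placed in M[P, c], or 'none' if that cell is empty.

none

FIRST(P): from P→b S we get {b}; from P→epsilon we get {epsilon}. So FIRST(P) = {epsilon, b}.
FIRST(U): from U→epsilon we get {epsilon}. So FIRST(U) = {epsilon}.
FIRST(S): from S→b we get {b}; from S→U c we get {c}; from S→epsilon we get {epsilon}. So FIRST(S) = {epsilon, b, c}.
FOLLOW(P) includes $ since P is the start symbol.
FOLLOW(P): P appears on no right-hand side. Thus FOLLOW(P) = {$}.
For P → b S: FIRST(b S) = {b}, so it goes in M[P, t] for t ∈ {b}.
For P → epsilon: FIRST(epsilon) = {epsilon}, so it goes in M[P, t] for t ∈ {}; since epsilon ∈ FIRST, also for every t ∈ FOLLOW(P) = {$}.
None of these place a production in M[P, c].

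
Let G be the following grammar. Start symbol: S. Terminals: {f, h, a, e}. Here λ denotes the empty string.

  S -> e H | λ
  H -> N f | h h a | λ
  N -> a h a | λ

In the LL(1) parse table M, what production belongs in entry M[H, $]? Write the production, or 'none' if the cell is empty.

FIRST(S) = {λ, e}
FIRST(N) = {λ, a}
FIRST(H) = {λ, a, f, h}  (via N f)
FOLLOW(S) includes $ since S is the start symbol.
FOLLOW(S): S appears on no right-hand side. Thus FOLLOW(S) = {$}.
FOLLOW(H): in S->e H, the suffix after H is empty, so FOLLOW(H) ⊇ FOLLOW(S) = {$}. Thus FOLLOW(H) = {$}.
For H -> N f: FIRST(N f) = {a, f}, so it goes in M[H, t] for t ∈ {a, f}.
For H -> h h a: FIRST(h h a) = {h}, so it goes in M[H, t] for t ∈ {h}.
For H -> λ: FIRST(λ) = {λ}, so it goes in M[H, t] for t ∈ {}; since λ ∈ FIRST, also for every t ∈ FOLLOW(H) = {$}.

H -> λ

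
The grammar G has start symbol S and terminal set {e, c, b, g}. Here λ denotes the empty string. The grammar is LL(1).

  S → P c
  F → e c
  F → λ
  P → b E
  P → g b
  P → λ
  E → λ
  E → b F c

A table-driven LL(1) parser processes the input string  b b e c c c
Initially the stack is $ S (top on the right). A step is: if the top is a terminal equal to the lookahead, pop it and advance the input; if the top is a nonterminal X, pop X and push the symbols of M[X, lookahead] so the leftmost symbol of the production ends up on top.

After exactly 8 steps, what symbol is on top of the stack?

c

step 1: stack=$ S  input=b b e c c c $  — expand S → P c
step 2: stack=$ c P  input=b b e c c c $  — expand P → b E
step 3: stack=$ c E b  input=b b e c c c $  — match b
step 4: stack=$ c E  input=b e c c c $  — expand E → b F c
step 5: stack=$ c c F b  input=b e c c c $  — match b
step 6: stack=$ c c F  input=e c c c $  — expand F → e c
step 7: stack=$ c c c e  input=e c c c $  — match e
step 8: stack=$ c c c  input=c c c $  — match c
Stack after step 8: $ c c (top = c).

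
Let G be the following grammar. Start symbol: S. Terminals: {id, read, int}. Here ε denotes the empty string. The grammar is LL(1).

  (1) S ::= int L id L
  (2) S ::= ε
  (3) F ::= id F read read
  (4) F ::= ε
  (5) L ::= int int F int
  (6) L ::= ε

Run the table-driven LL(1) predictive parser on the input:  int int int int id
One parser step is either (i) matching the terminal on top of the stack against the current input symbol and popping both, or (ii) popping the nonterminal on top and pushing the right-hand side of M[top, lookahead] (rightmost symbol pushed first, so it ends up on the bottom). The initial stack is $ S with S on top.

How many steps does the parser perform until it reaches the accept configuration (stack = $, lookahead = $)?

step 1: stack=$ S  input=int int int int id $  — expand S ::= int L id L
step 2: stack=$ L id L int  input=int int int int id $  — match int
step 3: stack=$ L id L  input=int int int id $  — expand L ::= int int F int
step 4: stack=$ L id int F int int  input=int int int id $  — match int
step 5: stack=$ L id int F int  input=int int id $  — match int
step 6: stack=$ L id int F  input=int id $  — expand F ::= ε
step 7: stack=$ L id int  input=int id $  — match int
step 8: stack=$ L id  input=id $  — match id
step 9: stack=$ L  input=$  — expand L ::= ε
Accept reached after 9 steps.

9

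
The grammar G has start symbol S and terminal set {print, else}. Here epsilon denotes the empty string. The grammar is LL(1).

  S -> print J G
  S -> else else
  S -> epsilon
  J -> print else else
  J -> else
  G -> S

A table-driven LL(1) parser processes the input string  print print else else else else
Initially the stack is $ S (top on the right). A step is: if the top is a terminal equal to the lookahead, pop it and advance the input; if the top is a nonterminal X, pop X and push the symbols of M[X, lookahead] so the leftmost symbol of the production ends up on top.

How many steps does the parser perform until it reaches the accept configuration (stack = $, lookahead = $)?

step 1: stack=$ S  input=print print else else else else $  — expand S -> print J G
step 2: stack=$ G J print  input=print print else else else else $  — match print
step 3: stack=$ G J  input=print else else else else $  — expand J -> print else else
step 4: stack=$ G else else print  input=print else else else else $  — match print
step 5: stack=$ G else else  input=else else else else $  — match else
step 6: stack=$ G else  input=else else else $  — match else
step 7: stack=$ G  input=else else $  — expand G -> S
step 8: stack=$ S  input=else else $  — expand S -> else else
step 9: stack=$ else else  input=else else $  — match else
step 10: stack=$ else  input=else $  — match else
Accept reached after 10 steps.

10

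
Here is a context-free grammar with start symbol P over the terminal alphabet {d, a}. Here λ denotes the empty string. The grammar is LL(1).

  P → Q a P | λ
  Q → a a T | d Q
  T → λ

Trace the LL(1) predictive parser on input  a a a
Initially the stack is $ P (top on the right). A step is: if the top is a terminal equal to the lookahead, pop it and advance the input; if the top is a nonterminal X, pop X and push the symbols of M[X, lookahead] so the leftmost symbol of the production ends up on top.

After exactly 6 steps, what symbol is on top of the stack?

step 1: stack=$ P  input=a a a $  — expand P → Q a P
step 2: stack=$ P a Q  input=a a a $  — expand Q → a a T
step 3: stack=$ P a T a a  input=a a a $  — match a
step 4: stack=$ P a T a  input=a a $  — match a
step 5: stack=$ P a T  input=a $  — expand T → λ
step 6: stack=$ P a  input=a $  — match a
Stack after step 6: $ P (top = P).

P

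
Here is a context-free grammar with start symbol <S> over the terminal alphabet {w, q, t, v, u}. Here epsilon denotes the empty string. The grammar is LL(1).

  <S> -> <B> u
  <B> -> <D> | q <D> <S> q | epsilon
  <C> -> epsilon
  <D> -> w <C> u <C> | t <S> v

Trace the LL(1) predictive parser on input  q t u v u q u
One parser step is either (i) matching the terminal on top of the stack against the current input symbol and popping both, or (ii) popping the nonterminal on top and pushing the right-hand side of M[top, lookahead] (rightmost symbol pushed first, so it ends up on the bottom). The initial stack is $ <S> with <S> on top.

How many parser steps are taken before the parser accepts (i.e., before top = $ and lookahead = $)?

14

      Stack              Input            Action
   1  $ <S>              q t u v u q u $  expand <S> -> <B> u
   2  $ u <B>            q t u v u q u $  expand <B> -> q <D> <S> q
   3  $ u q <S> <D> q    q t u v u q u $  match q
   4  $ u q <S> <D>      t u v u q u $    expand <D> -> t <S> v
   5  $ u q <S> v <S> t  t u v u q u $    match t
   6  $ u q <S> v <S>    u v u q u $      expand <S> -> <B> u
   7  $ u q <S> v u <B>  u v u q u $      expand <B> -> epsilon
   8  $ u q <S> v u      u v u q u $      match u
   9  $ u q <S> v        v u q u $        match v
  10  $ u q <S>          u q u $          expand <S> -> <B> u
  11  $ u q u <B>        u q u $          expand <B> -> epsilon
  12  $ u q u            u q u $          match u
  13  $ u q              q u $            match q
  14  $ u                u $              match u
Accept reached after 14 steps.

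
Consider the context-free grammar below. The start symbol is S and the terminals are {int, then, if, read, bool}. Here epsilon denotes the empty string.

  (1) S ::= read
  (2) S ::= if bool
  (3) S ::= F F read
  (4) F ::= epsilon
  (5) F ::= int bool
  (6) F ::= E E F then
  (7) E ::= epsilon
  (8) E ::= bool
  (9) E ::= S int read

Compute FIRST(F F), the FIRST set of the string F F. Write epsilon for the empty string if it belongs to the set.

{epsilon, bool, if, int, read, then}

FIRST(S): from S::=read we get {read}; from S::=if bool we get {if}; from S::=F F read we get {bool, if, int, read, then}. So FIRST(S) = {bool, if, int, read, then}.
FIRST(E): from E::=epsilon we get {epsilon}; from E::=bool we get {bool}; from E::=S int read we get {bool, if, int, read, then}. So FIRST(E) = {epsilon, bool, if, int, read, then}.
FIRST(F): from F::=epsilon we get {epsilon}; from F::=int bool we get {int}; from F::=E E F then we get {bool, if, int, read, then}. So FIRST(F) = {epsilon, bool, if, int, read, then}.
FIRST(F F): take FIRST of each symbol in turn, carrying on past any symbol whose FIRST contains epsilon; result {epsilon, bool, if, int, read, then}.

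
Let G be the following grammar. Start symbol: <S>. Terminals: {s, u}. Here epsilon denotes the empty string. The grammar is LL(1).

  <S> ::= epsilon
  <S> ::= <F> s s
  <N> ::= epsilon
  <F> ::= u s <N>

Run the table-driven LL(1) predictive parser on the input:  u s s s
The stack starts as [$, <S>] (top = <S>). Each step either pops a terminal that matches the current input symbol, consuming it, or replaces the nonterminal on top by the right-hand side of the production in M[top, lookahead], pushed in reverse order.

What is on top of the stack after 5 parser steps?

     Stack          Input      Action
  1  $ <S>          u s s s $  expand <S> ::= <F> s s
  2  $ s s <F>      u s s s $  expand <F> ::= u s <N>
  3  $ s s <N> s u  u s s s $  match u
  4  $ s s <N> s    s s s $    match s
  5  $ s s <N>      s s $      expand <N> ::= epsilon
Stack after step 5: $ s s (top = s).

s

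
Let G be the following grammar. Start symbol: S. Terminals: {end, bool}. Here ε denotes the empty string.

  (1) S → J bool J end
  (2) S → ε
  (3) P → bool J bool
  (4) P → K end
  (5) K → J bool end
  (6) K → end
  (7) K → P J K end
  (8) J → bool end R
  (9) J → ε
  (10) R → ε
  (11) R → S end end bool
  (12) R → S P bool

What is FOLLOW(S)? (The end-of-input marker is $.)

FIRST(J): from J→bool end R we get {bool}; from J→ε we get {ε}. So FIRST(J) = {ε, bool}.
FIRST(S): from S→J bool J end we get {bool}; from S→ε we get {ε}. So FIRST(S) = {ε, bool}.
FIRST(P): from P→bool J bool we get {bool}; from P→K end we get {bool, end}. So FIRST(P) = {bool, end}.
FIRST(K): from K→J bool end we get {bool}; from K→end we get {end}; from K→P J K end we get {bool, end}. So FIRST(K) = {bool, end}.
FIRST(R): from R→ε we get {ε}; from R→S end end bool we get {bool, end}; from R→S P bool we get {bool, end}. So FIRST(R) = {ε, bool, end}.
FOLLOW(S) includes $ since S is the start symbol.
FOLLOW(S): in R→S end end bool, S is followed by end end bool with FIRST {end}; in R→S P bool, S is followed by P bool with FIRST {bool, end}. Thus FOLLOW(S) = {$, bool, end}.
FOLLOW(P): in K→P J K end, P is followed by J K end with FIRST {bool, end}; in R→S P bool, P is followed by bool with FIRST {bool}. Thus FOLLOW(P) = {bool, end}.
FOLLOW(K): in P→K end, K is followed by end with FIRST {end}; in K→P J K end, K is followed by end with FIRST {end}. Thus FOLLOW(K) = {end}.
FOLLOW(J): in S→J bool J end (occurrence 1), J is followed by bool J end with FIRST {bool}; in S→J bool J end (occurrence 2), J is followed by end with FIRST {end}; in P→bool J bool, J is followed by bool with FIRST {bool}; in K→J bool end, J is followed by bool end with FIRST {bool}; in K→P J K end, J is followed by K end with FIRST {bool, end}. Thus FOLLOW(J) = {bool, end}.
FOLLOW(R): in J→bool end R, the suffix after R is empty, so FOLLOW(R) ⊇ FOLLOW(J) = {bool, end}. Thus FOLLOW(R) = {bool, end}.

{$, bool, end}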